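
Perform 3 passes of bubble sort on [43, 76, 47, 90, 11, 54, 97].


Initial: [43, 76, 47, 90, 11, 54, 97]
Pass 1: [43, 47, 76, 11, 54, 90, 97] (3 swaps)
Pass 2: [43, 47, 11, 54, 76, 90, 97] (2 swaps)
Pass 3: [43, 11, 47, 54, 76, 90, 97] (1 swaps)

After 3 passes: [43, 11, 47, 54, 76, 90, 97]


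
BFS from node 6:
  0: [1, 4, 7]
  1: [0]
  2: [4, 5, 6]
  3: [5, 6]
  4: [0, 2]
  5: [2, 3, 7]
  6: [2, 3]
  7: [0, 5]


Visit 6, enqueue [2, 3]
Visit 2, enqueue [4, 5]
Visit 3, enqueue []
Visit 4, enqueue [0]
Visit 5, enqueue [7]
Visit 0, enqueue [1]
Visit 7, enqueue []
Visit 1, enqueue []

BFS order: [6, 2, 3, 4, 5, 0, 7, 1]


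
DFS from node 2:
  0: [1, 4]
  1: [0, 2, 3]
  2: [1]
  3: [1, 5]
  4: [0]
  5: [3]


Visit 2, push [1]
Visit 1, push [3, 0]
Visit 0, push [4]
Visit 4, push []
Visit 3, push [5]
Visit 5, push []

DFS order: [2, 1, 0, 4, 3, 5]


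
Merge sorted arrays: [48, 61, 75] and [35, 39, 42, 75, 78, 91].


Take 35 from B
Take 39 from B
Take 42 from B
Take 48 from A
Take 61 from A
Take 75 from A

Merged: [35, 39, 42, 48, 61, 75, 75, 78, 91]


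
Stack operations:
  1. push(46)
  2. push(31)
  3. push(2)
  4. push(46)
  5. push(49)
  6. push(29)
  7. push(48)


push(46) -> [46]
push(31) -> [46, 31]
push(2) -> [46, 31, 2]
push(46) -> [46, 31, 2, 46]
push(49) -> [46, 31, 2, 46, 49]
push(29) -> [46, 31, 2, 46, 49, 29]
push(48) -> [46, 31, 2, 46, 49, 29, 48]

Final stack: [46, 31, 2, 46, 49, 29, 48]


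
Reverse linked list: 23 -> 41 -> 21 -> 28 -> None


Step 1: curr=23, set curr.next=prev(None) | reversed so far: 23
Step 2: curr=41, set curr.next=prev(23) | reversed so far: 41 -> 23
Step 3: curr=21, set curr.next=prev(41) | reversed so far: 21 -> 41 -> 23
Step 4: curr=28, set curr.next=prev(21) | reversed so far: 28 -> 21 -> 41 -> 23

28 -> 21 -> 41 -> 23 -> None


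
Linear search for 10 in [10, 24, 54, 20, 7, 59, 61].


i=0: 10==10 found!

Found at 0, 1 comps


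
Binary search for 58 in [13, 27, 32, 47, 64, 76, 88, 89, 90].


Step 1: lo=0, hi=8, mid=4, val=64
Step 2: lo=0, hi=3, mid=1, val=27
Step 3: lo=2, hi=3, mid=2, val=32
Step 4: lo=3, hi=3, mid=3, val=47

Not found


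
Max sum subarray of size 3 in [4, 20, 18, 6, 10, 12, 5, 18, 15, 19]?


[0:3]: 42
[1:4]: 44
[2:5]: 34
[3:6]: 28
[4:7]: 27
[5:8]: 35
[6:9]: 38
[7:10]: 52

Max: 52 at [7:10]


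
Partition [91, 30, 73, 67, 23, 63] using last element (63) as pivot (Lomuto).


Pivot: 63
  30 <= 63: swap -> [30, 91, 73, 67, 23, 63]
  23 <= 63: swap -> [30, 23, 73, 67, 91, 63]
Place pivot at 2: [30, 23, 63, 67, 91, 73]

Partitioned: [30, 23, 63, 67, 91, 73]


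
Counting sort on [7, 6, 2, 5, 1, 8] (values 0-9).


Input: [7, 6, 2, 5, 1, 8]
Counts: [0, 1, 1, 0, 0, 1, 1, 1, 1, 0]

Sorted: [1, 2, 5, 6, 7, 8]


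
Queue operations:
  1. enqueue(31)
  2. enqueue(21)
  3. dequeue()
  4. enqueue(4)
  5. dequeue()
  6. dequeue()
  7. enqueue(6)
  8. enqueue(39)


enqueue(31) -> [31]
enqueue(21) -> [31, 21]
dequeue()->31, [21]
enqueue(4) -> [21, 4]
dequeue()->21, [4]
dequeue()->4, []
enqueue(6) -> [6]
enqueue(39) -> [6, 39]

Final queue: [6, 39]


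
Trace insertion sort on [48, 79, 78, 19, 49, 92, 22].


Initial: [48, 79, 78, 19, 49, 92, 22]
Insert 79: [48, 79, 78, 19, 49, 92, 22]
Insert 78: [48, 78, 79, 19, 49, 92, 22]
Insert 19: [19, 48, 78, 79, 49, 92, 22]
Insert 49: [19, 48, 49, 78, 79, 92, 22]
Insert 92: [19, 48, 49, 78, 79, 92, 22]
Insert 22: [19, 22, 48, 49, 78, 79, 92]

Sorted: [19, 22, 48, 49, 78, 79, 92]


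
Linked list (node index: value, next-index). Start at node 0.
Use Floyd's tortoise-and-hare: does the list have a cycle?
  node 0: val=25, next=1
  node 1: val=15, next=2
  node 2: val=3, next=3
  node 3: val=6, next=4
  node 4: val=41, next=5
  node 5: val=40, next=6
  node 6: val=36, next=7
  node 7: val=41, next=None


Floyd's tortoise (slow, +1) and hare (fast, +2):
  init: slow=0, fast=0
  step 1: slow=1, fast=2
  step 2: slow=2, fast=4
  step 3: slow=3, fast=6
  step 4: fast 6->7->None, no cycle

Cycle: no


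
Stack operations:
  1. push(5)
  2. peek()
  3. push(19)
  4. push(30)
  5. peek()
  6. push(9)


push(5) -> [5]
peek()->5
push(19) -> [5, 19]
push(30) -> [5, 19, 30]
peek()->30
push(9) -> [5, 19, 30, 9]

Final stack: [5, 19, 30, 9]


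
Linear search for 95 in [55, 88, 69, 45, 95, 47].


i=0: 55!=95
i=1: 88!=95
i=2: 69!=95
i=3: 45!=95
i=4: 95==95 found!

Found at 4, 5 comps


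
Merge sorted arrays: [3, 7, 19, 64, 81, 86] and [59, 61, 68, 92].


Take 3 from A
Take 7 from A
Take 19 from A
Take 59 from B
Take 61 from B
Take 64 from A
Take 68 from B
Take 81 from A
Take 86 from A

Merged: [3, 7, 19, 59, 61, 64, 68, 81, 86, 92]


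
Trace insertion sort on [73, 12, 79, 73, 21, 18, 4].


Initial: [73, 12, 79, 73, 21, 18, 4]
Insert 12: [12, 73, 79, 73, 21, 18, 4]
Insert 79: [12, 73, 79, 73, 21, 18, 4]
Insert 73: [12, 73, 73, 79, 21, 18, 4]
Insert 21: [12, 21, 73, 73, 79, 18, 4]
Insert 18: [12, 18, 21, 73, 73, 79, 4]
Insert 4: [4, 12, 18, 21, 73, 73, 79]

Sorted: [4, 12, 18, 21, 73, 73, 79]


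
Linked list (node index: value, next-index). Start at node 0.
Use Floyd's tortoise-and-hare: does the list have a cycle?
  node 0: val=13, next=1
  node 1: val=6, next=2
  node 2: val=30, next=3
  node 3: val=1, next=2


Floyd's tortoise (slow, +1) and hare (fast, +2):
  init: slow=0, fast=0
  step 1: slow=1, fast=2
  step 2: slow=2, fast=2
  slow == fast at node 2: cycle detected

Cycle: yes


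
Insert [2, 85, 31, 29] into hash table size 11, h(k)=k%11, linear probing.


Insert 2: h=2 -> slot 2
Insert 85: h=8 -> slot 8
Insert 31: h=9 -> slot 9
Insert 29: h=7 -> slot 7

Table: [None, None, 2, None, None, None, None, 29, 85, 31, None]


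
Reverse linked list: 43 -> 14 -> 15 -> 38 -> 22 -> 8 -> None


Step 1: curr=43, set curr.next=prev(None) | reversed so far: 43
Step 2: curr=14, set curr.next=prev(43) | reversed so far: 14 -> 43
Step 3: curr=15, set curr.next=prev(14) | reversed so far: 15 -> 14 -> 43
Step 4: curr=38, set curr.next=prev(15) | reversed so far: 38 -> 15 -> 14 -> 43
Step 5: curr=22, set curr.next=prev(38) | reversed so far: 22 -> 38 -> 15 -> 14 -> 43
Step 6: curr=8, set curr.next=prev(22) | reversed so far: 8 -> 22 -> 38 -> 15 -> 14 -> 43

8 -> 22 -> 38 -> 15 -> 14 -> 43 -> None


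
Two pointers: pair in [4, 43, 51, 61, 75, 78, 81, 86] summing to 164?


lo=0(4)+hi=7(86)=90
lo=1(43)+hi=7(86)=129
lo=2(51)+hi=7(86)=137
lo=3(61)+hi=7(86)=147
lo=4(75)+hi=7(86)=161
lo=5(78)+hi=7(86)=164

Yes: 78+86=164


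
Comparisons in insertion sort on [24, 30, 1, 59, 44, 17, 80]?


Algorithm: insertion sort
Input: [24, 30, 1, 59, 44, 17, 80]
Sorted: [1, 17, 24, 30, 44, 59, 80]

12


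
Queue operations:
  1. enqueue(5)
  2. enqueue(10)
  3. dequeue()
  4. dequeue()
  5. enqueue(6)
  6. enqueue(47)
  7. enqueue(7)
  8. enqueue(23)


enqueue(5) -> [5]
enqueue(10) -> [5, 10]
dequeue()->5, [10]
dequeue()->10, []
enqueue(6) -> [6]
enqueue(47) -> [6, 47]
enqueue(7) -> [6, 47, 7]
enqueue(23) -> [6, 47, 7, 23]

Final queue: [6, 47, 7, 23]


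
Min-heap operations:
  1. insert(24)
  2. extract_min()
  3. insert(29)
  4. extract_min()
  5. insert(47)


insert(24) -> [24]
extract_min()->24, []
insert(29) -> [29]
extract_min()->29, []
insert(47) -> [47]

Final heap: [47]


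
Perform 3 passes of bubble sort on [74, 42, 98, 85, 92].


Initial: [74, 42, 98, 85, 92]
Pass 1: [42, 74, 85, 92, 98] (3 swaps)
Pass 2: [42, 74, 85, 92, 98] (0 swaps)
Pass 3: [42, 74, 85, 92, 98] (0 swaps)

After 3 passes: [42, 74, 85, 92, 98]


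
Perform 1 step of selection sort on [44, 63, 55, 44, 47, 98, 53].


Initial: [44, 63, 55, 44, 47, 98, 53]
Step 1: min=44 at 0
  Swap: [44, 63, 55, 44, 47, 98, 53]

After 1 step: [44, 63, 55, 44, 47, 98, 53]


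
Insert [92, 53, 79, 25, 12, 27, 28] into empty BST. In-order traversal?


Insert 92: root
Insert 53: L from 92
Insert 79: L from 92 -> R from 53
Insert 25: L from 92 -> L from 53
Insert 12: L from 92 -> L from 53 -> L from 25
Insert 27: L from 92 -> L from 53 -> R from 25
Insert 28: L from 92 -> L from 53 -> R from 25 -> R from 27

In-order: [12, 25, 27, 28, 53, 79, 92]


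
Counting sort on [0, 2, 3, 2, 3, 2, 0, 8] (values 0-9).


Input: [0, 2, 3, 2, 3, 2, 0, 8]
Counts: [2, 0, 3, 2, 0, 0, 0, 0, 1, 0]

Sorted: [0, 0, 2, 2, 2, 3, 3, 8]


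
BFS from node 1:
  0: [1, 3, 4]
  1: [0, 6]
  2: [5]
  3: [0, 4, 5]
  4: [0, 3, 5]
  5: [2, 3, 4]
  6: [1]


Visit 1, enqueue [0, 6]
Visit 0, enqueue [3, 4]
Visit 6, enqueue []
Visit 3, enqueue [5]
Visit 4, enqueue []
Visit 5, enqueue [2]
Visit 2, enqueue []

BFS order: [1, 0, 6, 3, 4, 5, 2]


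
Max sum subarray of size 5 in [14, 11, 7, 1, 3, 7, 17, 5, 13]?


[0:5]: 36
[1:6]: 29
[2:7]: 35
[3:8]: 33
[4:9]: 45

Max: 45 at [4:9]


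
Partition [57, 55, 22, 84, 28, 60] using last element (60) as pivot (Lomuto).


Pivot: 60
  57 <= 60: advance i (no swap)
  55 <= 60: advance i (no swap)
  22 <= 60: advance i (no swap)
  28 <= 60: swap -> [57, 55, 22, 28, 84, 60]
Place pivot at 4: [57, 55, 22, 28, 60, 84]

Partitioned: [57, 55, 22, 28, 60, 84]


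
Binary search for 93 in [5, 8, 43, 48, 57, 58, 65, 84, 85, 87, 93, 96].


Step 1: lo=0, hi=11, mid=5, val=58
Step 2: lo=6, hi=11, mid=8, val=85
Step 3: lo=9, hi=11, mid=10, val=93

Found at index 10


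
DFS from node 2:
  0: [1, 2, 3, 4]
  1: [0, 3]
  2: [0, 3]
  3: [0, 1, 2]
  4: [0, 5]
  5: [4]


Visit 2, push [3, 0]
Visit 0, push [4, 3, 1]
Visit 1, push [3]
Visit 3, push []
Visit 4, push [5]
Visit 5, push []

DFS order: [2, 0, 1, 3, 4, 5]


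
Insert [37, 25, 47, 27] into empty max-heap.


Insert 37: [37]
Insert 25: [37, 25]
Insert 47: [47, 25, 37]
Insert 27: [47, 27, 37, 25]

Final heap: [47, 27, 37, 25]


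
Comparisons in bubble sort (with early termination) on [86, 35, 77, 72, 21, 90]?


Algorithm: bubble sort (with early termination)
Input: [86, 35, 77, 72, 21, 90]
Sorted: [21, 35, 72, 77, 86, 90]

15


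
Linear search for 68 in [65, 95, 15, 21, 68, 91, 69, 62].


i=0: 65!=68
i=1: 95!=68
i=2: 15!=68
i=3: 21!=68
i=4: 68==68 found!

Found at 4, 5 comps


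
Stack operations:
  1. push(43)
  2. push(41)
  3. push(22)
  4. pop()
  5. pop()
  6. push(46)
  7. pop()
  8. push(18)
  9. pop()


push(43) -> [43]
push(41) -> [43, 41]
push(22) -> [43, 41, 22]
pop()->22, [43, 41]
pop()->41, [43]
push(46) -> [43, 46]
pop()->46, [43]
push(18) -> [43, 18]
pop()->18, [43]

Final stack: [43]


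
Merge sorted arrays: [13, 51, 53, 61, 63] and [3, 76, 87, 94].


Take 3 from B
Take 13 from A
Take 51 from A
Take 53 from A
Take 61 from A
Take 63 from A

Merged: [3, 13, 51, 53, 61, 63, 76, 87, 94]


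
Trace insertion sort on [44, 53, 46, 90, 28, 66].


Initial: [44, 53, 46, 90, 28, 66]
Insert 53: [44, 53, 46, 90, 28, 66]
Insert 46: [44, 46, 53, 90, 28, 66]
Insert 90: [44, 46, 53, 90, 28, 66]
Insert 28: [28, 44, 46, 53, 90, 66]
Insert 66: [28, 44, 46, 53, 66, 90]

Sorted: [28, 44, 46, 53, 66, 90]


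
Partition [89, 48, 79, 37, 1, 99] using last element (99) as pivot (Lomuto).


Pivot: 99
  89 <= 99: advance i (no swap)
  48 <= 99: advance i (no swap)
  79 <= 99: advance i (no swap)
  37 <= 99: advance i (no swap)
  1 <= 99: advance i (no swap)
Place pivot at 5: [89, 48, 79, 37, 1, 99]

Partitioned: [89, 48, 79, 37, 1, 99]


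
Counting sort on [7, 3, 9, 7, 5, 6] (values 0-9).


Input: [7, 3, 9, 7, 5, 6]
Counts: [0, 0, 0, 1, 0, 1, 1, 2, 0, 1]

Sorted: [3, 5, 6, 7, 7, 9]


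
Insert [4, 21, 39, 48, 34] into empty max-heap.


Insert 4: [4]
Insert 21: [21, 4]
Insert 39: [39, 4, 21]
Insert 48: [48, 39, 21, 4]
Insert 34: [48, 39, 21, 4, 34]

Final heap: [48, 39, 21, 4, 34]


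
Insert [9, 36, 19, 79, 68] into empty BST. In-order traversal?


Insert 9: root
Insert 36: R from 9
Insert 19: R from 9 -> L from 36
Insert 79: R from 9 -> R from 36
Insert 68: R from 9 -> R from 36 -> L from 79

In-order: [9, 19, 36, 68, 79]


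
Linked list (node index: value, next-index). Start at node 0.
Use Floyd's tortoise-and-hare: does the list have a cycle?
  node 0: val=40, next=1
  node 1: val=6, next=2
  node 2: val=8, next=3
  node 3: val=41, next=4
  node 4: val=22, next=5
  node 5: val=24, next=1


Floyd's tortoise (slow, +1) and hare (fast, +2):
  init: slow=0, fast=0
  step 1: slow=1, fast=2
  step 2: slow=2, fast=4
  step 3: slow=3, fast=1
  step 4: slow=4, fast=3
  step 5: slow=5, fast=5
  slow == fast at node 5: cycle detected

Cycle: yes


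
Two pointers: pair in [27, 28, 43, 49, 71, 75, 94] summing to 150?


lo=0(27)+hi=6(94)=121
lo=1(28)+hi=6(94)=122
lo=2(43)+hi=6(94)=137
lo=3(49)+hi=6(94)=143
lo=4(71)+hi=6(94)=165
lo=4(71)+hi=5(75)=146

No pair found


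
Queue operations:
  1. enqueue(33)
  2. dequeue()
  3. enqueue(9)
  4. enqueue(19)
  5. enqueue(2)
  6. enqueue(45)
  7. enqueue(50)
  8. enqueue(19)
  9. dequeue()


enqueue(33) -> [33]
dequeue()->33, []
enqueue(9) -> [9]
enqueue(19) -> [9, 19]
enqueue(2) -> [9, 19, 2]
enqueue(45) -> [9, 19, 2, 45]
enqueue(50) -> [9, 19, 2, 45, 50]
enqueue(19) -> [9, 19, 2, 45, 50, 19]
dequeue()->9, [19, 2, 45, 50, 19]

Final queue: [19, 2, 45, 50, 19]


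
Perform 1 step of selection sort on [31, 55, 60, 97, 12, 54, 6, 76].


Initial: [31, 55, 60, 97, 12, 54, 6, 76]
Step 1: min=6 at 6
  Swap: [6, 55, 60, 97, 12, 54, 31, 76]

After 1 step: [6, 55, 60, 97, 12, 54, 31, 76]


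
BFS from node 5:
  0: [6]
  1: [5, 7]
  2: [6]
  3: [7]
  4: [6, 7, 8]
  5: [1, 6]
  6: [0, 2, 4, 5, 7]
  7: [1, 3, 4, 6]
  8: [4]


Visit 5, enqueue [1, 6]
Visit 1, enqueue [7]
Visit 6, enqueue [0, 2, 4]
Visit 7, enqueue [3]
Visit 0, enqueue []
Visit 2, enqueue []
Visit 4, enqueue [8]
Visit 3, enqueue []
Visit 8, enqueue []

BFS order: [5, 1, 6, 7, 0, 2, 4, 3, 8]


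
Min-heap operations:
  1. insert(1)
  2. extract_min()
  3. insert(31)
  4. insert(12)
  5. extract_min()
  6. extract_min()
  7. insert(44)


insert(1) -> [1]
extract_min()->1, []
insert(31) -> [31]
insert(12) -> [12, 31]
extract_min()->12, [31]
extract_min()->31, []
insert(44) -> [44]

Final heap: [44]


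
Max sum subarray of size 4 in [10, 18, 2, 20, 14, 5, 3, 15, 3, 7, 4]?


[0:4]: 50
[1:5]: 54
[2:6]: 41
[3:7]: 42
[4:8]: 37
[5:9]: 26
[6:10]: 28
[7:11]: 29

Max: 54 at [1:5]


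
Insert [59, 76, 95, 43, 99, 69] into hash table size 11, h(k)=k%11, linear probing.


Insert 59: h=4 -> slot 4
Insert 76: h=10 -> slot 10
Insert 95: h=7 -> slot 7
Insert 43: h=10, 1 probes -> slot 0
Insert 99: h=0, 1 probes -> slot 1
Insert 69: h=3 -> slot 3

Table: [43, 99, None, 69, 59, None, None, 95, None, None, 76]


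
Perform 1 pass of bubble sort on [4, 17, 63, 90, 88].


Initial: [4, 17, 63, 90, 88]
Pass 1: [4, 17, 63, 88, 90] (1 swaps)

After 1 pass: [4, 17, 63, 88, 90]


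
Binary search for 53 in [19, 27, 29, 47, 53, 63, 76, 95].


Step 1: lo=0, hi=7, mid=3, val=47
Step 2: lo=4, hi=7, mid=5, val=63
Step 3: lo=4, hi=4, mid=4, val=53

Found at index 4


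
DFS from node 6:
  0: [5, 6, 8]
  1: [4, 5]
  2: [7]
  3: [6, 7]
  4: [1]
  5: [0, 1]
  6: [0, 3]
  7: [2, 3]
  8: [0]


Visit 6, push [3, 0]
Visit 0, push [8, 5]
Visit 5, push [1]
Visit 1, push [4]
Visit 4, push []
Visit 8, push []
Visit 3, push [7]
Visit 7, push [2]
Visit 2, push []

DFS order: [6, 0, 5, 1, 4, 8, 3, 7, 2]


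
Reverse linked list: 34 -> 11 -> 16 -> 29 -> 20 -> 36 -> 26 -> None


Step 1: curr=34, set curr.next=prev(None) | reversed so far: 34
Step 2: curr=11, set curr.next=prev(34) | reversed so far: 11 -> 34
Step 3: curr=16, set curr.next=prev(11) | reversed so far: 16 -> 11 -> 34
Step 4: curr=29, set curr.next=prev(16) | reversed so far: 29 -> 16 -> 11 -> 34
Step 5: curr=20, set curr.next=prev(29) | reversed so far: 20 -> 29 -> 16 -> 11 -> 34
Step 6: curr=36, set curr.next=prev(20) | reversed so far: 36 -> 20 -> 29 -> 16 -> 11 -> 34
Step 7: curr=26, set curr.next=prev(36) | reversed so far: 26 -> 36 -> 20 -> 29 -> 16 -> 11 -> 34

26 -> 36 -> 20 -> 29 -> 16 -> 11 -> 34 -> None


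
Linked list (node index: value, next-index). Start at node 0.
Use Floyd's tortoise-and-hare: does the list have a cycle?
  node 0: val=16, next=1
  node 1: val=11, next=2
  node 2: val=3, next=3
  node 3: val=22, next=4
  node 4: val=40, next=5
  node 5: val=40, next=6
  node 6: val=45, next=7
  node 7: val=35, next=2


Floyd's tortoise (slow, +1) and hare (fast, +2):
  init: slow=0, fast=0
  step 1: slow=1, fast=2
  step 2: slow=2, fast=4
  step 3: slow=3, fast=6
  step 4: slow=4, fast=2
  step 5: slow=5, fast=4
  step 6: slow=6, fast=6
  slow == fast at node 6: cycle detected

Cycle: yes


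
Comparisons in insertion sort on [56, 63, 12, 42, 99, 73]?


Algorithm: insertion sort
Input: [56, 63, 12, 42, 99, 73]
Sorted: [12, 42, 56, 63, 73, 99]

9


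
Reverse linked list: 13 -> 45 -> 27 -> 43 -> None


Step 1: curr=13, set curr.next=prev(None) | reversed so far: 13
Step 2: curr=45, set curr.next=prev(13) | reversed so far: 45 -> 13
Step 3: curr=27, set curr.next=prev(45) | reversed so far: 27 -> 45 -> 13
Step 4: curr=43, set curr.next=prev(27) | reversed so far: 43 -> 27 -> 45 -> 13

43 -> 27 -> 45 -> 13 -> None


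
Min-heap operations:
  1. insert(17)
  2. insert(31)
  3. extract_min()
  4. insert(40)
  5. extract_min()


insert(17) -> [17]
insert(31) -> [17, 31]
extract_min()->17, [31]
insert(40) -> [31, 40]
extract_min()->31, [40]

Final heap: [40]


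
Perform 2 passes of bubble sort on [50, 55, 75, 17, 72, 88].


Initial: [50, 55, 75, 17, 72, 88]
Pass 1: [50, 55, 17, 72, 75, 88] (2 swaps)
Pass 2: [50, 17, 55, 72, 75, 88] (1 swaps)

After 2 passes: [50, 17, 55, 72, 75, 88]


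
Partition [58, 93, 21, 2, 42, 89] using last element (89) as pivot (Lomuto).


Pivot: 89
  58 <= 89: advance i (no swap)
  21 <= 89: swap -> [58, 21, 93, 2, 42, 89]
  2 <= 89: swap -> [58, 21, 2, 93, 42, 89]
  42 <= 89: swap -> [58, 21, 2, 42, 93, 89]
Place pivot at 4: [58, 21, 2, 42, 89, 93]

Partitioned: [58, 21, 2, 42, 89, 93]


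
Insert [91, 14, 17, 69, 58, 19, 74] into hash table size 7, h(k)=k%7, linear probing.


Insert 91: h=0 -> slot 0
Insert 14: h=0, 1 probes -> slot 1
Insert 17: h=3 -> slot 3
Insert 69: h=6 -> slot 6
Insert 58: h=2 -> slot 2
Insert 19: h=5 -> slot 5
Insert 74: h=4 -> slot 4

Table: [91, 14, 58, 17, 74, 19, 69]


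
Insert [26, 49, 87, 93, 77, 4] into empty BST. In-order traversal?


Insert 26: root
Insert 49: R from 26
Insert 87: R from 26 -> R from 49
Insert 93: R from 26 -> R from 49 -> R from 87
Insert 77: R from 26 -> R from 49 -> L from 87
Insert 4: L from 26

In-order: [4, 26, 49, 77, 87, 93]


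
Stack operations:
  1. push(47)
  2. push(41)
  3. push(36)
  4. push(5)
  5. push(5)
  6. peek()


push(47) -> [47]
push(41) -> [47, 41]
push(36) -> [47, 41, 36]
push(5) -> [47, 41, 36, 5]
push(5) -> [47, 41, 36, 5, 5]
peek()->5

Final stack: [47, 41, 36, 5, 5]


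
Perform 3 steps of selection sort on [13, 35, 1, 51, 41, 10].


Initial: [13, 35, 1, 51, 41, 10]
Step 1: min=1 at 2
  Swap: [1, 35, 13, 51, 41, 10]
Step 2: min=10 at 5
  Swap: [1, 10, 13, 51, 41, 35]
Step 3: min=13 at 2
  Swap: [1, 10, 13, 51, 41, 35]

After 3 steps: [1, 10, 13, 51, 41, 35]


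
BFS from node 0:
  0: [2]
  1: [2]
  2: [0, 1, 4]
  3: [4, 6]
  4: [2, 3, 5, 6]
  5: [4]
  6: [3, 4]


Visit 0, enqueue [2]
Visit 2, enqueue [1, 4]
Visit 1, enqueue []
Visit 4, enqueue [3, 5, 6]
Visit 3, enqueue []
Visit 5, enqueue []
Visit 6, enqueue []

BFS order: [0, 2, 1, 4, 3, 5, 6]


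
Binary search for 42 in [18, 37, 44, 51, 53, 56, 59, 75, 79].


Step 1: lo=0, hi=8, mid=4, val=53
Step 2: lo=0, hi=3, mid=1, val=37
Step 3: lo=2, hi=3, mid=2, val=44

Not found


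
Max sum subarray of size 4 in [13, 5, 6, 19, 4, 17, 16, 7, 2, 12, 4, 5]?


[0:4]: 43
[1:5]: 34
[2:6]: 46
[3:7]: 56
[4:8]: 44
[5:9]: 42
[6:10]: 37
[7:11]: 25
[8:12]: 23

Max: 56 at [3:7]


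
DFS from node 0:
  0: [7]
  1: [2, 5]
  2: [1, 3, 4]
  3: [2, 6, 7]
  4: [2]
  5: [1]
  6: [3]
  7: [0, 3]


Visit 0, push [7]
Visit 7, push [3]
Visit 3, push [6, 2]
Visit 2, push [4, 1]
Visit 1, push [5]
Visit 5, push []
Visit 4, push []
Visit 6, push []

DFS order: [0, 7, 3, 2, 1, 5, 4, 6]


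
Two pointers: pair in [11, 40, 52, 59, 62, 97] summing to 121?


lo=0(11)+hi=5(97)=108
lo=1(40)+hi=5(97)=137
lo=1(40)+hi=4(62)=102
lo=2(52)+hi=4(62)=114
lo=3(59)+hi=4(62)=121

Yes: 59+62=121


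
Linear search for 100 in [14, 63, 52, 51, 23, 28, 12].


i=0: 14!=100
i=1: 63!=100
i=2: 52!=100
i=3: 51!=100
i=4: 23!=100
i=5: 28!=100
i=6: 12!=100

Not found, 7 comps


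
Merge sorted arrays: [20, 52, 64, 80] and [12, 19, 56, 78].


Take 12 from B
Take 19 from B
Take 20 from A
Take 52 from A
Take 56 from B
Take 64 from A
Take 78 from B

Merged: [12, 19, 20, 52, 56, 64, 78, 80]


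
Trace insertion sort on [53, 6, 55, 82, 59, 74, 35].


Initial: [53, 6, 55, 82, 59, 74, 35]
Insert 6: [6, 53, 55, 82, 59, 74, 35]
Insert 55: [6, 53, 55, 82, 59, 74, 35]
Insert 82: [6, 53, 55, 82, 59, 74, 35]
Insert 59: [6, 53, 55, 59, 82, 74, 35]
Insert 74: [6, 53, 55, 59, 74, 82, 35]
Insert 35: [6, 35, 53, 55, 59, 74, 82]

Sorted: [6, 35, 53, 55, 59, 74, 82]


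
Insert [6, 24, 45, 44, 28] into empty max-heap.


Insert 6: [6]
Insert 24: [24, 6]
Insert 45: [45, 6, 24]
Insert 44: [45, 44, 24, 6]
Insert 28: [45, 44, 24, 6, 28]

Final heap: [45, 44, 24, 6, 28]


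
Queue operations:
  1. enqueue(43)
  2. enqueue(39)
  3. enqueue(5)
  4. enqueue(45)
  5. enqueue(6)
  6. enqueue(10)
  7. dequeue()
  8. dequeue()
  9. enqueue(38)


enqueue(43) -> [43]
enqueue(39) -> [43, 39]
enqueue(5) -> [43, 39, 5]
enqueue(45) -> [43, 39, 5, 45]
enqueue(6) -> [43, 39, 5, 45, 6]
enqueue(10) -> [43, 39, 5, 45, 6, 10]
dequeue()->43, [39, 5, 45, 6, 10]
dequeue()->39, [5, 45, 6, 10]
enqueue(38) -> [5, 45, 6, 10, 38]

Final queue: [5, 45, 6, 10, 38]


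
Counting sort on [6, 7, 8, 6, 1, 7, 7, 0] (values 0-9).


Input: [6, 7, 8, 6, 1, 7, 7, 0]
Counts: [1, 1, 0, 0, 0, 0, 2, 3, 1, 0]

Sorted: [0, 1, 6, 6, 7, 7, 7, 8]


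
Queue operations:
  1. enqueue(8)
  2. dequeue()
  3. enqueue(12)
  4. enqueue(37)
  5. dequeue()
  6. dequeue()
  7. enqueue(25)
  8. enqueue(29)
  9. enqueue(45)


enqueue(8) -> [8]
dequeue()->8, []
enqueue(12) -> [12]
enqueue(37) -> [12, 37]
dequeue()->12, [37]
dequeue()->37, []
enqueue(25) -> [25]
enqueue(29) -> [25, 29]
enqueue(45) -> [25, 29, 45]

Final queue: [25, 29, 45]


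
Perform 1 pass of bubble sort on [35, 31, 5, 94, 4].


Initial: [35, 31, 5, 94, 4]
Pass 1: [31, 5, 35, 4, 94] (3 swaps)

After 1 pass: [31, 5, 35, 4, 94]


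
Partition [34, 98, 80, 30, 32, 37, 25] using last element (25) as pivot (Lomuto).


Pivot: 25
Place pivot at 0: [25, 98, 80, 30, 32, 37, 34]

Partitioned: [25, 98, 80, 30, 32, 37, 34]


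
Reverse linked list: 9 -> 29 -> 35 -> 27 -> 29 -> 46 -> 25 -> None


Step 1: curr=9, set curr.next=prev(None) | reversed so far: 9
Step 2: curr=29, set curr.next=prev(9) | reversed so far: 29 -> 9
Step 3: curr=35, set curr.next=prev(29) | reversed so far: 35 -> 29 -> 9
Step 4: curr=27, set curr.next=prev(35) | reversed so far: 27 -> 35 -> 29 -> 9
Step 5: curr=29, set curr.next=prev(27) | reversed so far: 29 -> 27 -> 35 -> 29 -> 9
Step 6: curr=46, set curr.next=prev(29) | reversed so far: 46 -> 29 -> 27 -> 35 -> 29 -> 9
Step 7: curr=25, set curr.next=prev(46) | reversed so far: 25 -> 46 -> 29 -> 27 -> 35 -> 29 -> 9

25 -> 46 -> 29 -> 27 -> 35 -> 29 -> 9 -> None


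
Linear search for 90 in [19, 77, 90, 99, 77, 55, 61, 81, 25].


i=0: 19!=90
i=1: 77!=90
i=2: 90==90 found!

Found at 2, 3 comps


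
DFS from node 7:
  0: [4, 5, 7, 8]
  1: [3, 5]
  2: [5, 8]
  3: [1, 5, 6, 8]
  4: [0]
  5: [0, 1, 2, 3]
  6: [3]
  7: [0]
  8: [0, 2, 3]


Visit 7, push [0]
Visit 0, push [8, 5, 4]
Visit 4, push []
Visit 5, push [3, 2, 1]
Visit 1, push [3]
Visit 3, push [8, 6]
Visit 6, push []
Visit 8, push [2]
Visit 2, push []

DFS order: [7, 0, 4, 5, 1, 3, 6, 8, 2]


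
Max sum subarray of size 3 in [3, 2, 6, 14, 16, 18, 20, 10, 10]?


[0:3]: 11
[1:4]: 22
[2:5]: 36
[3:6]: 48
[4:7]: 54
[5:8]: 48
[6:9]: 40

Max: 54 at [4:7]


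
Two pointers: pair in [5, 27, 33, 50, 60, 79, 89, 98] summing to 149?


lo=0(5)+hi=7(98)=103
lo=1(27)+hi=7(98)=125
lo=2(33)+hi=7(98)=131
lo=3(50)+hi=7(98)=148
lo=4(60)+hi=7(98)=158
lo=4(60)+hi=6(89)=149

Yes: 60+89=149


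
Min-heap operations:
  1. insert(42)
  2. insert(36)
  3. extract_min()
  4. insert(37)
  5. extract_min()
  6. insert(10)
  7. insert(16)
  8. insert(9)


insert(42) -> [42]
insert(36) -> [36, 42]
extract_min()->36, [42]
insert(37) -> [37, 42]
extract_min()->37, [42]
insert(10) -> [10, 42]
insert(16) -> [10, 42, 16]
insert(9) -> [9, 10, 16, 42]

Final heap: [9, 10, 16, 42]


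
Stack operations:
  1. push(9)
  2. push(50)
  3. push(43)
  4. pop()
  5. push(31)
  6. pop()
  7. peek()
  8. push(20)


push(9) -> [9]
push(50) -> [9, 50]
push(43) -> [9, 50, 43]
pop()->43, [9, 50]
push(31) -> [9, 50, 31]
pop()->31, [9, 50]
peek()->50
push(20) -> [9, 50, 20]

Final stack: [9, 50, 20]


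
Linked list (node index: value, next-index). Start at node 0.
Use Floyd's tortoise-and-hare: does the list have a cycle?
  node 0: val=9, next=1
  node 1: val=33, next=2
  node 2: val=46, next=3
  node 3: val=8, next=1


Floyd's tortoise (slow, +1) and hare (fast, +2):
  init: slow=0, fast=0
  step 1: slow=1, fast=2
  step 2: slow=2, fast=1
  step 3: slow=3, fast=3
  slow == fast at node 3: cycle detected

Cycle: yes


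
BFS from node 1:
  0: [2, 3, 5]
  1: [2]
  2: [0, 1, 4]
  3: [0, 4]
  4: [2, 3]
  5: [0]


Visit 1, enqueue [2]
Visit 2, enqueue [0, 4]
Visit 0, enqueue [3, 5]
Visit 4, enqueue []
Visit 3, enqueue []
Visit 5, enqueue []

BFS order: [1, 2, 0, 4, 3, 5]


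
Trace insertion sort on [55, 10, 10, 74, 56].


Initial: [55, 10, 10, 74, 56]
Insert 10: [10, 55, 10, 74, 56]
Insert 10: [10, 10, 55, 74, 56]
Insert 74: [10, 10, 55, 74, 56]
Insert 56: [10, 10, 55, 56, 74]

Sorted: [10, 10, 55, 56, 74]


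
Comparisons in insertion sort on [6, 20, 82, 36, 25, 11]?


Algorithm: insertion sort
Input: [6, 20, 82, 36, 25, 11]
Sorted: [6, 11, 20, 25, 36, 82]

12


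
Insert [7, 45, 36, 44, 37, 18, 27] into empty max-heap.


Insert 7: [7]
Insert 45: [45, 7]
Insert 36: [45, 7, 36]
Insert 44: [45, 44, 36, 7]
Insert 37: [45, 44, 36, 7, 37]
Insert 18: [45, 44, 36, 7, 37, 18]
Insert 27: [45, 44, 36, 7, 37, 18, 27]

Final heap: [45, 44, 36, 7, 37, 18, 27]


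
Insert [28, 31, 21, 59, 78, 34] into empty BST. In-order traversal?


Insert 28: root
Insert 31: R from 28
Insert 21: L from 28
Insert 59: R from 28 -> R from 31
Insert 78: R from 28 -> R from 31 -> R from 59
Insert 34: R from 28 -> R from 31 -> L from 59

In-order: [21, 28, 31, 34, 59, 78]


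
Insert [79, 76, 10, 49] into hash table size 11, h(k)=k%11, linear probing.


Insert 79: h=2 -> slot 2
Insert 76: h=10 -> slot 10
Insert 10: h=10, 1 probes -> slot 0
Insert 49: h=5 -> slot 5

Table: [10, None, 79, None, None, 49, None, None, None, None, 76]


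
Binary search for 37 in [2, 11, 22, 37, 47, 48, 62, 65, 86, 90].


Step 1: lo=0, hi=9, mid=4, val=47
Step 2: lo=0, hi=3, mid=1, val=11
Step 3: lo=2, hi=3, mid=2, val=22
Step 4: lo=3, hi=3, mid=3, val=37

Found at index 3


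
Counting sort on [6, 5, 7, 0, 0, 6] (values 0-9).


Input: [6, 5, 7, 0, 0, 6]
Counts: [2, 0, 0, 0, 0, 1, 2, 1, 0, 0]

Sorted: [0, 0, 5, 6, 6, 7]


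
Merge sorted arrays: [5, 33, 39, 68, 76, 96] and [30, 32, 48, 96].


Take 5 from A
Take 30 from B
Take 32 from B
Take 33 from A
Take 39 from A
Take 48 from B
Take 68 from A
Take 76 from A
Take 96 from A

Merged: [5, 30, 32, 33, 39, 48, 68, 76, 96, 96]


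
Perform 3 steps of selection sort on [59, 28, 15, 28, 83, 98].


Initial: [59, 28, 15, 28, 83, 98]
Step 1: min=15 at 2
  Swap: [15, 28, 59, 28, 83, 98]
Step 2: min=28 at 1
  Swap: [15, 28, 59, 28, 83, 98]
Step 3: min=28 at 3
  Swap: [15, 28, 28, 59, 83, 98]

After 3 steps: [15, 28, 28, 59, 83, 98]


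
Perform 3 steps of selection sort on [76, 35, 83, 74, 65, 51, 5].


Initial: [76, 35, 83, 74, 65, 51, 5]
Step 1: min=5 at 6
  Swap: [5, 35, 83, 74, 65, 51, 76]
Step 2: min=35 at 1
  Swap: [5, 35, 83, 74, 65, 51, 76]
Step 3: min=51 at 5
  Swap: [5, 35, 51, 74, 65, 83, 76]

After 3 steps: [5, 35, 51, 74, 65, 83, 76]


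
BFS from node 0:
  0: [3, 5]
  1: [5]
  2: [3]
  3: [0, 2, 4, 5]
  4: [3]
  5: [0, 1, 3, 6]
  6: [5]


Visit 0, enqueue [3, 5]
Visit 3, enqueue [2, 4]
Visit 5, enqueue [1, 6]
Visit 2, enqueue []
Visit 4, enqueue []
Visit 1, enqueue []
Visit 6, enqueue []

BFS order: [0, 3, 5, 2, 4, 1, 6]


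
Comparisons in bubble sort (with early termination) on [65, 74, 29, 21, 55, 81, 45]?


Algorithm: bubble sort (with early termination)
Input: [65, 74, 29, 21, 55, 81, 45]
Sorted: [21, 29, 45, 55, 65, 74, 81]

20


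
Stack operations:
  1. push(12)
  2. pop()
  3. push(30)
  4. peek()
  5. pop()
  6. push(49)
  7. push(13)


push(12) -> [12]
pop()->12, []
push(30) -> [30]
peek()->30
pop()->30, []
push(49) -> [49]
push(13) -> [49, 13]

Final stack: [49, 13]


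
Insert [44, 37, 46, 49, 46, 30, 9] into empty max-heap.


Insert 44: [44]
Insert 37: [44, 37]
Insert 46: [46, 37, 44]
Insert 49: [49, 46, 44, 37]
Insert 46: [49, 46, 44, 37, 46]
Insert 30: [49, 46, 44, 37, 46, 30]
Insert 9: [49, 46, 44, 37, 46, 30, 9]

Final heap: [49, 46, 44, 37, 46, 30, 9]


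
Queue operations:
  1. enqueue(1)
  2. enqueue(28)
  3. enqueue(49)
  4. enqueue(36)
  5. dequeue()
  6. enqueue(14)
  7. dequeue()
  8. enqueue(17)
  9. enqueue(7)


enqueue(1) -> [1]
enqueue(28) -> [1, 28]
enqueue(49) -> [1, 28, 49]
enqueue(36) -> [1, 28, 49, 36]
dequeue()->1, [28, 49, 36]
enqueue(14) -> [28, 49, 36, 14]
dequeue()->28, [49, 36, 14]
enqueue(17) -> [49, 36, 14, 17]
enqueue(7) -> [49, 36, 14, 17, 7]

Final queue: [49, 36, 14, 17, 7]


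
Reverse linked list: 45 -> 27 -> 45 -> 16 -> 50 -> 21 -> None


Step 1: curr=45, set curr.next=prev(None) | reversed so far: 45
Step 2: curr=27, set curr.next=prev(45) | reversed so far: 27 -> 45
Step 3: curr=45, set curr.next=prev(27) | reversed so far: 45 -> 27 -> 45
Step 4: curr=16, set curr.next=prev(45) | reversed so far: 16 -> 45 -> 27 -> 45
Step 5: curr=50, set curr.next=prev(16) | reversed so far: 50 -> 16 -> 45 -> 27 -> 45
Step 6: curr=21, set curr.next=prev(50) | reversed so far: 21 -> 50 -> 16 -> 45 -> 27 -> 45

21 -> 50 -> 16 -> 45 -> 27 -> 45 -> None


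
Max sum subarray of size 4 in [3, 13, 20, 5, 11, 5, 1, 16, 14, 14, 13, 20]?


[0:4]: 41
[1:5]: 49
[2:6]: 41
[3:7]: 22
[4:8]: 33
[5:9]: 36
[6:10]: 45
[7:11]: 57
[8:12]: 61

Max: 61 at [8:12]


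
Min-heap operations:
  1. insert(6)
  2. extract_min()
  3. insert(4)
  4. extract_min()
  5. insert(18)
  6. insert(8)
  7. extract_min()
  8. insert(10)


insert(6) -> [6]
extract_min()->6, []
insert(4) -> [4]
extract_min()->4, []
insert(18) -> [18]
insert(8) -> [8, 18]
extract_min()->8, [18]
insert(10) -> [10, 18]

Final heap: [10, 18]


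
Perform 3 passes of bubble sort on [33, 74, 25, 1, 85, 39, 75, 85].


Initial: [33, 74, 25, 1, 85, 39, 75, 85]
Pass 1: [33, 25, 1, 74, 39, 75, 85, 85] (4 swaps)
Pass 2: [25, 1, 33, 39, 74, 75, 85, 85] (3 swaps)
Pass 3: [1, 25, 33, 39, 74, 75, 85, 85] (1 swaps)

After 3 passes: [1, 25, 33, 39, 74, 75, 85, 85]


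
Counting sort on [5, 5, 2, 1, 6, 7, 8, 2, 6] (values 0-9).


Input: [5, 5, 2, 1, 6, 7, 8, 2, 6]
Counts: [0, 1, 2, 0, 0, 2, 2, 1, 1, 0]

Sorted: [1, 2, 2, 5, 5, 6, 6, 7, 8]


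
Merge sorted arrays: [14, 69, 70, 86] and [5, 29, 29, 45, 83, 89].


Take 5 from B
Take 14 from A
Take 29 from B
Take 29 from B
Take 45 from B
Take 69 from A
Take 70 from A
Take 83 from B
Take 86 from A

Merged: [5, 14, 29, 29, 45, 69, 70, 83, 86, 89]


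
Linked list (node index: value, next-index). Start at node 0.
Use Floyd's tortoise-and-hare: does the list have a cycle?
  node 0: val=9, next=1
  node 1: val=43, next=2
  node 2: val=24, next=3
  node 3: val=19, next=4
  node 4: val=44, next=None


Floyd's tortoise (slow, +1) and hare (fast, +2):
  init: slow=0, fast=0
  step 1: slow=1, fast=2
  step 2: slow=2, fast=4
  step 3: fast -> None, no cycle

Cycle: no


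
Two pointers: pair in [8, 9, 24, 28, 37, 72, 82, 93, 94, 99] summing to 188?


lo=0(8)+hi=9(99)=107
lo=1(9)+hi=9(99)=108
lo=2(24)+hi=9(99)=123
lo=3(28)+hi=9(99)=127
lo=4(37)+hi=9(99)=136
lo=5(72)+hi=9(99)=171
lo=6(82)+hi=9(99)=181
lo=7(93)+hi=9(99)=192
lo=7(93)+hi=8(94)=187

No pair found


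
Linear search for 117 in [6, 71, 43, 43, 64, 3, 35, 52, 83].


i=0: 6!=117
i=1: 71!=117
i=2: 43!=117
i=3: 43!=117
i=4: 64!=117
i=5: 3!=117
i=6: 35!=117
i=7: 52!=117
i=8: 83!=117

Not found, 9 comps


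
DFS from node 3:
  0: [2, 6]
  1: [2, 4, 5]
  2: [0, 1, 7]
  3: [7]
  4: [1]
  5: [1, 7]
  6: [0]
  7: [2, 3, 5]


Visit 3, push [7]
Visit 7, push [5, 2]
Visit 2, push [1, 0]
Visit 0, push [6]
Visit 6, push []
Visit 1, push [5, 4]
Visit 4, push []
Visit 5, push []

DFS order: [3, 7, 2, 0, 6, 1, 4, 5]


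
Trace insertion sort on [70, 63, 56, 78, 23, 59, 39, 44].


Initial: [70, 63, 56, 78, 23, 59, 39, 44]
Insert 63: [63, 70, 56, 78, 23, 59, 39, 44]
Insert 56: [56, 63, 70, 78, 23, 59, 39, 44]
Insert 78: [56, 63, 70, 78, 23, 59, 39, 44]
Insert 23: [23, 56, 63, 70, 78, 59, 39, 44]
Insert 59: [23, 56, 59, 63, 70, 78, 39, 44]
Insert 39: [23, 39, 56, 59, 63, 70, 78, 44]
Insert 44: [23, 39, 44, 56, 59, 63, 70, 78]

Sorted: [23, 39, 44, 56, 59, 63, 70, 78]


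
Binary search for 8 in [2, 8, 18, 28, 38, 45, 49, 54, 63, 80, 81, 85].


Step 1: lo=0, hi=11, mid=5, val=45
Step 2: lo=0, hi=4, mid=2, val=18
Step 3: lo=0, hi=1, mid=0, val=2
Step 4: lo=1, hi=1, mid=1, val=8

Found at index 1


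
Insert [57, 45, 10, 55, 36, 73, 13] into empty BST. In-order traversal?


Insert 57: root
Insert 45: L from 57
Insert 10: L from 57 -> L from 45
Insert 55: L from 57 -> R from 45
Insert 36: L from 57 -> L from 45 -> R from 10
Insert 73: R from 57
Insert 13: L from 57 -> L from 45 -> R from 10 -> L from 36

In-order: [10, 13, 36, 45, 55, 57, 73]


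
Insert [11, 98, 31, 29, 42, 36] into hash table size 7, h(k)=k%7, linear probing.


Insert 11: h=4 -> slot 4
Insert 98: h=0 -> slot 0
Insert 31: h=3 -> slot 3
Insert 29: h=1 -> slot 1
Insert 42: h=0, 2 probes -> slot 2
Insert 36: h=1, 4 probes -> slot 5

Table: [98, 29, 42, 31, 11, 36, None]


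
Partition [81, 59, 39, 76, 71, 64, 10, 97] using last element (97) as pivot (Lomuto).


Pivot: 97
  81 <= 97: advance i (no swap)
  59 <= 97: advance i (no swap)
  39 <= 97: advance i (no swap)
  76 <= 97: advance i (no swap)
  71 <= 97: advance i (no swap)
  64 <= 97: advance i (no swap)
  10 <= 97: advance i (no swap)
Place pivot at 7: [81, 59, 39, 76, 71, 64, 10, 97]

Partitioned: [81, 59, 39, 76, 71, 64, 10, 97]


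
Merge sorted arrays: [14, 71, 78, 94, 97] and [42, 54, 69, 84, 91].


Take 14 from A
Take 42 from B
Take 54 from B
Take 69 from B
Take 71 from A
Take 78 from A
Take 84 from B
Take 91 from B

Merged: [14, 42, 54, 69, 71, 78, 84, 91, 94, 97]


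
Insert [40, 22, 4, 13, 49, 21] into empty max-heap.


Insert 40: [40]
Insert 22: [40, 22]
Insert 4: [40, 22, 4]
Insert 13: [40, 22, 4, 13]
Insert 49: [49, 40, 4, 13, 22]
Insert 21: [49, 40, 21, 13, 22, 4]

Final heap: [49, 40, 21, 13, 22, 4]


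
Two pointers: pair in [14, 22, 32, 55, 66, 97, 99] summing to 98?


lo=0(14)+hi=6(99)=113
lo=0(14)+hi=5(97)=111
lo=0(14)+hi=4(66)=80
lo=1(22)+hi=4(66)=88
lo=2(32)+hi=4(66)=98

Yes: 32+66=98


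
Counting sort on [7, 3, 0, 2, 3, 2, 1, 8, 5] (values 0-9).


Input: [7, 3, 0, 2, 3, 2, 1, 8, 5]
Counts: [1, 1, 2, 2, 0, 1, 0, 1, 1, 0]

Sorted: [0, 1, 2, 2, 3, 3, 5, 7, 8]


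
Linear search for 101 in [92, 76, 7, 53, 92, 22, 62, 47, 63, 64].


i=0: 92!=101
i=1: 76!=101
i=2: 7!=101
i=3: 53!=101
i=4: 92!=101
i=5: 22!=101
i=6: 62!=101
i=7: 47!=101
i=8: 63!=101
i=9: 64!=101

Not found, 10 comps


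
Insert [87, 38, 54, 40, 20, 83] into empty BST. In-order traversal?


Insert 87: root
Insert 38: L from 87
Insert 54: L from 87 -> R from 38
Insert 40: L from 87 -> R from 38 -> L from 54
Insert 20: L from 87 -> L from 38
Insert 83: L from 87 -> R from 38 -> R from 54

In-order: [20, 38, 40, 54, 83, 87]


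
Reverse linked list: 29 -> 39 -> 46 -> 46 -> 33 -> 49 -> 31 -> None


Step 1: curr=29, set curr.next=prev(None) | reversed so far: 29
Step 2: curr=39, set curr.next=prev(29) | reversed so far: 39 -> 29
Step 3: curr=46, set curr.next=prev(39) | reversed so far: 46 -> 39 -> 29
Step 4: curr=46, set curr.next=prev(46) | reversed so far: 46 -> 46 -> 39 -> 29
Step 5: curr=33, set curr.next=prev(46) | reversed so far: 33 -> 46 -> 46 -> 39 -> 29
Step 6: curr=49, set curr.next=prev(33) | reversed so far: 49 -> 33 -> 46 -> 46 -> 39 -> 29
Step 7: curr=31, set curr.next=prev(49) | reversed so far: 31 -> 49 -> 33 -> 46 -> 46 -> 39 -> 29

31 -> 49 -> 33 -> 46 -> 46 -> 39 -> 29 -> None


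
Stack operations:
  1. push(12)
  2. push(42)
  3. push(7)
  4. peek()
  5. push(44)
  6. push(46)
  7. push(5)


push(12) -> [12]
push(42) -> [12, 42]
push(7) -> [12, 42, 7]
peek()->7
push(44) -> [12, 42, 7, 44]
push(46) -> [12, 42, 7, 44, 46]
push(5) -> [12, 42, 7, 44, 46, 5]

Final stack: [12, 42, 7, 44, 46, 5]


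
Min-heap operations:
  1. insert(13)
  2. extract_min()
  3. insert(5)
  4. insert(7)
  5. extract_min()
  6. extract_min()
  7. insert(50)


insert(13) -> [13]
extract_min()->13, []
insert(5) -> [5]
insert(7) -> [5, 7]
extract_min()->5, [7]
extract_min()->7, []
insert(50) -> [50]

Final heap: [50]


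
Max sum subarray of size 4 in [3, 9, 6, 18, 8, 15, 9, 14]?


[0:4]: 36
[1:5]: 41
[2:6]: 47
[3:7]: 50
[4:8]: 46

Max: 50 at [3:7]


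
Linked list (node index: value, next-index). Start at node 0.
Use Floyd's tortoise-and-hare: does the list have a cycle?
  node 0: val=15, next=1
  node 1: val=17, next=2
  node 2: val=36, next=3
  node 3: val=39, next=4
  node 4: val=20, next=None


Floyd's tortoise (slow, +1) and hare (fast, +2):
  init: slow=0, fast=0
  step 1: slow=1, fast=2
  step 2: slow=2, fast=4
  step 3: fast -> None, no cycle

Cycle: no


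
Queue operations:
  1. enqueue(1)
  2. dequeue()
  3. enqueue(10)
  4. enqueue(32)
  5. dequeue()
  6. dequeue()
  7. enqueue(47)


enqueue(1) -> [1]
dequeue()->1, []
enqueue(10) -> [10]
enqueue(32) -> [10, 32]
dequeue()->10, [32]
dequeue()->32, []
enqueue(47) -> [47]

Final queue: [47]


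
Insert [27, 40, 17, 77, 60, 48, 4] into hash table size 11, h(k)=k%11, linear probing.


Insert 27: h=5 -> slot 5
Insert 40: h=7 -> slot 7
Insert 17: h=6 -> slot 6
Insert 77: h=0 -> slot 0
Insert 60: h=5, 3 probes -> slot 8
Insert 48: h=4 -> slot 4
Insert 4: h=4, 5 probes -> slot 9

Table: [77, None, None, None, 48, 27, 17, 40, 60, 4, None]


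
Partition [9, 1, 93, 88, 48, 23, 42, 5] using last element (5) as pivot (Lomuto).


Pivot: 5
  1 <= 5: swap -> [1, 9, 93, 88, 48, 23, 42, 5]
Place pivot at 1: [1, 5, 93, 88, 48, 23, 42, 9]

Partitioned: [1, 5, 93, 88, 48, 23, 42, 9]


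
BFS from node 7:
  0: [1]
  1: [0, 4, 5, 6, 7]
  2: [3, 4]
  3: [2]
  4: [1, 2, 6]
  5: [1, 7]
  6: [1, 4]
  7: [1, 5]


Visit 7, enqueue [1, 5]
Visit 1, enqueue [0, 4, 6]
Visit 5, enqueue []
Visit 0, enqueue []
Visit 4, enqueue [2]
Visit 6, enqueue []
Visit 2, enqueue [3]
Visit 3, enqueue []

BFS order: [7, 1, 5, 0, 4, 6, 2, 3]


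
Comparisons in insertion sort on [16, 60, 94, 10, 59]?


Algorithm: insertion sort
Input: [16, 60, 94, 10, 59]
Sorted: [10, 16, 59, 60, 94]

8


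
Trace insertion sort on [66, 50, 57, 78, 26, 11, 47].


Initial: [66, 50, 57, 78, 26, 11, 47]
Insert 50: [50, 66, 57, 78, 26, 11, 47]
Insert 57: [50, 57, 66, 78, 26, 11, 47]
Insert 78: [50, 57, 66, 78, 26, 11, 47]
Insert 26: [26, 50, 57, 66, 78, 11, 47]
Insert 11: [11, 26, 50, 57, 66, 78, 47]
Insert 47: [11, 26, 47, 50, 57, 66, 78]

Sorted: [11, 26, 47, 50, 57, 66, 78]


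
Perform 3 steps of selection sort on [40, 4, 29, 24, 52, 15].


Initial: [40, 4, 29, 24, 52, 15]
Step 1: min=4 at 1
  Swap: [4, 40, 29, 24, 52, 15]
Step 2: min=15 at 5
  Swap: [4, 15, 29, 24, 52, 40]
Step 3: min=24 at 3
  Swap: [4, 15, 24, 29, 52, 40]

After 3 steps: [4, 15, 24, 29, 52, 40]
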